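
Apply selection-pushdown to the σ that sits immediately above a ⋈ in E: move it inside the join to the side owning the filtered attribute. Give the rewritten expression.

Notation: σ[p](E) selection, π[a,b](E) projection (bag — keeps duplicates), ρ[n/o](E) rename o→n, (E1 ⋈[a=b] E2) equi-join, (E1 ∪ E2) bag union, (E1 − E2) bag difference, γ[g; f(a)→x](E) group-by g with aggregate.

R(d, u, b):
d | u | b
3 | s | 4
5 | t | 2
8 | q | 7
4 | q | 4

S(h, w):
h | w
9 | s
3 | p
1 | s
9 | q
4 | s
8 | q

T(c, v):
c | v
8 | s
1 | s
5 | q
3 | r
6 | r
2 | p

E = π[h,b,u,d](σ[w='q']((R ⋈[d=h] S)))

σ filters on w, owned by the right side.
E' = π[h,b,u,d]((R ⋈[d=h] σ[w='q'](S)))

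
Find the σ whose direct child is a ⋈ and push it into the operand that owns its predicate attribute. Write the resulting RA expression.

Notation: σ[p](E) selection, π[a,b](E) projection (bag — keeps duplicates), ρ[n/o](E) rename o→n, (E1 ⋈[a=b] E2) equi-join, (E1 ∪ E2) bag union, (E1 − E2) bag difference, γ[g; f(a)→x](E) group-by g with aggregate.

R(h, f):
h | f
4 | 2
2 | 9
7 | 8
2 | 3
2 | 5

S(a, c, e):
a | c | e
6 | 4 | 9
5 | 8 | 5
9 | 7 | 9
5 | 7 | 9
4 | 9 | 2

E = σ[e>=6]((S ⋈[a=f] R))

σ filters on e, owned by the left side.
E' = (σ[e>=6](S) ⋈[a=f] R)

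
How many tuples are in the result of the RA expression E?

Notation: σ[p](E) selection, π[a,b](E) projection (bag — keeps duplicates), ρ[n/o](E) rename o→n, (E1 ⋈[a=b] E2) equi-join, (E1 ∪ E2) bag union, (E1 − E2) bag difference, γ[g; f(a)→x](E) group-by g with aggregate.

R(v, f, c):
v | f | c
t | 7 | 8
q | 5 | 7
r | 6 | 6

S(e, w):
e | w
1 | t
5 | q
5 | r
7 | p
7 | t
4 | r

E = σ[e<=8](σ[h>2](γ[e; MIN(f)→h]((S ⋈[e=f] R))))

Row counts bottom-up:
  S → 6
  R → 3
  (S ⋈[e=f] R) → 4
  γ[e; MIN(f)→h]((S ⋈[e=f] R)) → 2
  σ[h>2](γ[e; MIN(f)→h]((S ⋈[e=f] R))) → 2
  σ[e<=8](σ[h>2](γ[e; MIN(f)→h]((S ⋈[e=f] R)))) → 2

|E| = 2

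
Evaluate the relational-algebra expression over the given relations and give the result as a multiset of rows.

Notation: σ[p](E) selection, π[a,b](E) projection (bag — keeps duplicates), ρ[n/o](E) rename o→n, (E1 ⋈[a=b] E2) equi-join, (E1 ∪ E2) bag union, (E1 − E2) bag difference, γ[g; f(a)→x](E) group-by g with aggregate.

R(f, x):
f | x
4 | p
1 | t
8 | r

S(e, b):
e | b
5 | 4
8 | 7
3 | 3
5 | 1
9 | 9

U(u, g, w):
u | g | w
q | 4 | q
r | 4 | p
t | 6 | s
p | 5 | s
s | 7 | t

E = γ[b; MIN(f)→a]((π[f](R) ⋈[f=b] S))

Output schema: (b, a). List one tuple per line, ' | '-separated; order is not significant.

Row counts bottom-up:
  R → 3
  π[f](R) → 3
  S → 5
  (π[f](R) ⋈[f=b] S) → 2
  γ[b; MIN(f)→a]((π[f](R) ⋈[f=b] S)) → 2

== RESULT ==
b | a
1 | 1
4 | 4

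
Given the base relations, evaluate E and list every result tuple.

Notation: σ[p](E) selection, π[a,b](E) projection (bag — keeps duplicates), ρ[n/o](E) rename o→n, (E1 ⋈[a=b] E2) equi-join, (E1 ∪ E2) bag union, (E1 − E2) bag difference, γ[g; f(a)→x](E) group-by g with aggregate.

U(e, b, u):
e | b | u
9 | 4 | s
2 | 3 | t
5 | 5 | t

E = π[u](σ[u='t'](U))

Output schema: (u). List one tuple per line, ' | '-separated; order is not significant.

Subexpression sizes:
  U → 3
  σ[u='t'](U) → 2
  π[u](σ[u='t'](U)) → 2

== RESULT ==
u
t
t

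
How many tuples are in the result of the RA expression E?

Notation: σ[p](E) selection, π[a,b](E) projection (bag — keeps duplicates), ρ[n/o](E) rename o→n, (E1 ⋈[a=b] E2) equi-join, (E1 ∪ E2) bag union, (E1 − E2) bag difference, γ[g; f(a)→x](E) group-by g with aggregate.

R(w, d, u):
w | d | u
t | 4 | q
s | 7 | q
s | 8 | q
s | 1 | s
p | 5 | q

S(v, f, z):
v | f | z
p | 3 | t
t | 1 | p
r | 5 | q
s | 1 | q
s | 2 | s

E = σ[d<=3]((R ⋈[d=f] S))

Stepwise |·|:
  R → 5
  S → 5
  (R ⋈[d=f] S) → 3
  σ[d<=3]((R ⋈[d=f] S)) → 2

|E| = 2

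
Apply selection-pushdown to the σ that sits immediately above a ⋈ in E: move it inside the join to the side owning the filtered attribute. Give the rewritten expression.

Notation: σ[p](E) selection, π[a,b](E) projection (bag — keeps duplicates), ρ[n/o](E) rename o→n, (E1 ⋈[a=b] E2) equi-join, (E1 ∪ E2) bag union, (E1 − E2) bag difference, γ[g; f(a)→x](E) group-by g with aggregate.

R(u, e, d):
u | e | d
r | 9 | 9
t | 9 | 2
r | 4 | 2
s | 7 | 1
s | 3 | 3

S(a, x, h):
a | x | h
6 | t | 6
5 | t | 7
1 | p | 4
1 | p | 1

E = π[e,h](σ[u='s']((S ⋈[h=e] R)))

σ filters on u, owned by the right side.
E' = π[e,h]((S ⋈[h=e] σ[u='s'](R)))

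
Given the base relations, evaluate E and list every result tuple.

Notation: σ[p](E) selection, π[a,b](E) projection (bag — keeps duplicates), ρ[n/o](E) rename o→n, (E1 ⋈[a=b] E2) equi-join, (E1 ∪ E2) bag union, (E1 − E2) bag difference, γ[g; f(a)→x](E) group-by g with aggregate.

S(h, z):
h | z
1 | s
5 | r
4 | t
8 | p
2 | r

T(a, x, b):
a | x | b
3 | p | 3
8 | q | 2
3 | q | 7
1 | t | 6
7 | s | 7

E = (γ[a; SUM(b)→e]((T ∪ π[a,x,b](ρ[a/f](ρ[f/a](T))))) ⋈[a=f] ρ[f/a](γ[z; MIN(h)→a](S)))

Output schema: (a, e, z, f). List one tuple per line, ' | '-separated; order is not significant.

Subexpression sizes:
  T → 5
  T → 5
  ρ[f/a](T) → 5
  ρ[a/f](ρ[f/a](T)) → 5
  π[a,x,b](ρ[a/f](ρ[f/a](T))) → 5
  (T ∪ π[a,x,b](ρ[a/f](ρ[f/a](T)))) → 10
  γ[a; SUM(b)→e]((T ∪ π[a,x,b](ρ[a/f](ρ[f/a](T))))) → 4
  S → 5
  γ[z; MIN(h)→a](S) → 4
  ρ[f/a](γ[z; MIN(h)→a](S)) → 4
  (γ[a; SUM(b)→e]((T ∪ π[a,x,b](ρ[a/f](ρ[f/a](T))))) ⋈[a=f] ρ[f/a](γ[z; MIN(h)→a](S))) → 2

== RESULT ==
a | e | z | f
1 | 12 | s | 1
8 | 4 | p | 8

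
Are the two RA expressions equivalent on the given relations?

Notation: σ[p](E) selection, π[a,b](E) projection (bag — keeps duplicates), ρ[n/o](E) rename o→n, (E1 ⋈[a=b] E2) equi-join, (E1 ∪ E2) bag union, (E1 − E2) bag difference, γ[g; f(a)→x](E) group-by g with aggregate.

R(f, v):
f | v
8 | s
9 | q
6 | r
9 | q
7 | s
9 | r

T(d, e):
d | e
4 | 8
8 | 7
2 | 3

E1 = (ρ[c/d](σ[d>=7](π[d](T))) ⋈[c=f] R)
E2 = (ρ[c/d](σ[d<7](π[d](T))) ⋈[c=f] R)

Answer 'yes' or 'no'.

E1 subexpression sizes:
  T → 3
  π[d](T) → 3
  σ[d>=7](π[d](T)) → 1
  ρ[c/d](σ[d>=7](π[d](T))) → 1
  R → 6
  (ρ[c/d](σ[d>=7](π[d](T))) ⋈[c=f] R) → 1
E2 subexpression sizes:
  T → 3
  π[d](T) → 3
  σ[d<7](π[d](T)) → 2
  ρ[c/d](σ[d<7](π[d](T))) → 2
  R → 6
  (ρ[c/d](σ[d<7](π[d](T))) ⋈[c=f] R) → 0

E1 result:
c | f | v
8 | 8 | s
E2 result:
c | f | v
(0 rows)
Witness: (8, 8, 's') appears 1× in E1 but 0× in E2.

no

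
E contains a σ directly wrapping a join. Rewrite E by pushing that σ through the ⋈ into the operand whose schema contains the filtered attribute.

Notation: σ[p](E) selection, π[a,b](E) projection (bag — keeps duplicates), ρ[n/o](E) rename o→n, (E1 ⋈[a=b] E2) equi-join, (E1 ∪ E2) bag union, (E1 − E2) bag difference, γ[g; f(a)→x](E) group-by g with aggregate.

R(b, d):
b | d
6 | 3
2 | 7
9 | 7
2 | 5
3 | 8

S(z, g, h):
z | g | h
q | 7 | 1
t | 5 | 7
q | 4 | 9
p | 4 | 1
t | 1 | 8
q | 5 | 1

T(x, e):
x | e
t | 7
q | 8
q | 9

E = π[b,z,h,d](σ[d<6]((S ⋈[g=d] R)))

σ filters on d, owned by the right side.
E' = π[b,z,h,d]((S ⋈[g=d] σ[d<6](R)))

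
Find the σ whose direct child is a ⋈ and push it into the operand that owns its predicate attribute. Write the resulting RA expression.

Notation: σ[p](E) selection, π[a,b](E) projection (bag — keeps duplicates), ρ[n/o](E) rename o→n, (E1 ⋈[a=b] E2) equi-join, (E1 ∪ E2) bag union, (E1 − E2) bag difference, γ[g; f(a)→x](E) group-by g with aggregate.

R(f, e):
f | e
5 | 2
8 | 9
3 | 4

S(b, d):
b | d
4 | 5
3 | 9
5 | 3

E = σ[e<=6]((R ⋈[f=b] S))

σ filters on e, owned by the left side.
E' = (σ[e<=6](R) ⋈[f=b] S)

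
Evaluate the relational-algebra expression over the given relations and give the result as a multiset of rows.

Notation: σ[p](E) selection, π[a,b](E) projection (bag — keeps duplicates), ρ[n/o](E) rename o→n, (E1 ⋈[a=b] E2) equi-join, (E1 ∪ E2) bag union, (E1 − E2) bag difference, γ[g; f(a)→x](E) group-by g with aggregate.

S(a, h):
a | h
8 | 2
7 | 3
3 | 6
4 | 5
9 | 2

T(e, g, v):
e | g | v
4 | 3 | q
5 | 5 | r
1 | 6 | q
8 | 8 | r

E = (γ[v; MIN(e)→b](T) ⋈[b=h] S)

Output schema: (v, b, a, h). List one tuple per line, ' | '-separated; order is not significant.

Stepwise |·|:
  T → 4
  γ[v; MIN(e)→b](T) → 2
  S → 5
  (γ[v; MIN(e)→b](T) ⋈[b=h] S) → 1

== RESULT ==
v | b | a | h
r | 5 | 4 | 5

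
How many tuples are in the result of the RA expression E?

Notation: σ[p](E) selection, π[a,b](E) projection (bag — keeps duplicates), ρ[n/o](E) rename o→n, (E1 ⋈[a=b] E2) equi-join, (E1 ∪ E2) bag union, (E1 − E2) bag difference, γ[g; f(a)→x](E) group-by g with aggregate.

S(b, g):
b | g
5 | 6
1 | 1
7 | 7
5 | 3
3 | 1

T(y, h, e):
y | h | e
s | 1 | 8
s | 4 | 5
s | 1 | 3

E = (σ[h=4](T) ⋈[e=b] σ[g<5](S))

Per-node cardinality:
  T → 3
  σ[h=4](T) → 1
  S → 5
  σ[g<5](S) → 3
  (σ[h=4](T) ⋈[e=b] σ[g<5](S)) → 1

|E| = 1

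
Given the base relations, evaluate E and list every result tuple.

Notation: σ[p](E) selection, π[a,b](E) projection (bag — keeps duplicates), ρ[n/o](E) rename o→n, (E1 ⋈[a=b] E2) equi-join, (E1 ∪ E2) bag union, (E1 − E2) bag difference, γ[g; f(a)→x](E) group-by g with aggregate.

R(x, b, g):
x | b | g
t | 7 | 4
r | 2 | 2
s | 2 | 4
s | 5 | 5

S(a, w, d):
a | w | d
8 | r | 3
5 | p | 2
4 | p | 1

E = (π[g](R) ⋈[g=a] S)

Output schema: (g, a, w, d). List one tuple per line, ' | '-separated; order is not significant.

Row counts bottom-up:
  R → 4
  π[g](R) → 4
  S → 3
  (π[g](R) ⋈[g=a] S) → 3

== RESULT ==
g | a | w | d
4 | 4 | p | 1
4 | 4 | p | 1
5 | 5 | p | 2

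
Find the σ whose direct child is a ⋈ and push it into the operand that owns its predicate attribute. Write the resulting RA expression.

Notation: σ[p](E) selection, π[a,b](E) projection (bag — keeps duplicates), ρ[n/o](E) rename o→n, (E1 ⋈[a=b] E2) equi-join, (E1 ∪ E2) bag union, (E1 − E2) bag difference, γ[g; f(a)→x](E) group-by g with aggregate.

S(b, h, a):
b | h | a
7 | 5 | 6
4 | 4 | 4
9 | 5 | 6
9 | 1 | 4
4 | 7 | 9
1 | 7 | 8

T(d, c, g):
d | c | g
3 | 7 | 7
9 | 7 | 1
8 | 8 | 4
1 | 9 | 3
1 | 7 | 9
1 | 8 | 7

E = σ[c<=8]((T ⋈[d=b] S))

σ filters on c, owned by the left side.
E' = (σ[c<=8](T) ⋈[d=b] S)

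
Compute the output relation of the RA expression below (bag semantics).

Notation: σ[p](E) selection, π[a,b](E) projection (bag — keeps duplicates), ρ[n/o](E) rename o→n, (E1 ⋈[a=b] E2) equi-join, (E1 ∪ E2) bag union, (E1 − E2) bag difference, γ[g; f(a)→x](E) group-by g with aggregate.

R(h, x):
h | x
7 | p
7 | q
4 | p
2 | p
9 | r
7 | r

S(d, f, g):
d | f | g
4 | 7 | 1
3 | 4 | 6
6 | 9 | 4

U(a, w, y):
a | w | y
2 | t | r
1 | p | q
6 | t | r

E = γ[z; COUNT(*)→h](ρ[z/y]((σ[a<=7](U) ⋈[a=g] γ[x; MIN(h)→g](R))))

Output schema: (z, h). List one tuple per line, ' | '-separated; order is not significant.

Stepwise |·|:
  U → 3
  σ[a<=7](U) → 3
  R → 6
  γ[x; MIN(h)→g](R) → 3
  (σ[a<=7](U) ⋈[a=g] γ[x; MIN(h)→g](R)) → 1
  ρ[z/y]((σ[a<=7](U) ⋈[a=g] γ[x; MIN(h)→g](R))) → 1
  γ[z; COUNT(*)→h](ρ[z/y]((σ[a<=7](U) ⋈[a=g] γ[x; MIN(h)→g](R)))) → 1

== RESULT ==
z | h
r | 1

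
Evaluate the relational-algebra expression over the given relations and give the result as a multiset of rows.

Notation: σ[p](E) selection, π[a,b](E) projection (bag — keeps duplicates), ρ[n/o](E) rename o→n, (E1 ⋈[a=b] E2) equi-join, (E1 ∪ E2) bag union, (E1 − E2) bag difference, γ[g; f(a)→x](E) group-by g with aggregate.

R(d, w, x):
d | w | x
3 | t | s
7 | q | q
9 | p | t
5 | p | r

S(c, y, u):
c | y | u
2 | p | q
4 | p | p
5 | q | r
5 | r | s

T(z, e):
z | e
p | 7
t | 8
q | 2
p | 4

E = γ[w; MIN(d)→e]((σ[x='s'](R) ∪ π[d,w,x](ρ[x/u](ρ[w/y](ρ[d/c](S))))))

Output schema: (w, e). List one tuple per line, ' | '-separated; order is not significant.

Per-node cardinality:
  R → 4
  σ[x='s'](R) → 1
  S → 4
  ρ[d/c](S) → 4
  ρ[w/y](ρ[d/c](S)) → 4
  ρ[x/u](ρ[w/y](ρ[d/c](S))) → 4
  π[d,w,x](ρ[x/u](ρ[w/y](ρ[d/c](S)))) → 4
  (σ[x='s'](R) ∪ π[d,w,x](ρ[x/u](ρ[w/y](ρ[d/c](S))))) → 5
  γ[w; MIN(d)→e]((σ[x='s'](R) ∪ π[d,w,x](ρ[x/u](ρ[w/y](ρ[d/c](S)))))) → 4

== RESULT ==
w | e
p | 2
q | 5
r | 5
t | 3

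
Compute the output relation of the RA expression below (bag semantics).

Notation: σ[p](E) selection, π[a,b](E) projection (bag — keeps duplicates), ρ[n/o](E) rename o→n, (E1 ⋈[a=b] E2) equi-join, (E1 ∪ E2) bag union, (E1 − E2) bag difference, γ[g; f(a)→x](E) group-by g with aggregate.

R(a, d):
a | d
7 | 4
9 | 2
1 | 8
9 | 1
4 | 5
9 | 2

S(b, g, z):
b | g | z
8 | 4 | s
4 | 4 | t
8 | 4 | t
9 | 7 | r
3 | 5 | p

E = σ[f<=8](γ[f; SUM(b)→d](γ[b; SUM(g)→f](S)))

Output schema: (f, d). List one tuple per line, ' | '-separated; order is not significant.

Row counts bottom-up:
  S → 5
  γ[b; SUM(g)→f](S) → 4
  γ[f; SUM(b)→d](γ[b; SUM(g)→f](S)) → 4
  σ[f<=8](γ[f; SUM(b)→d](γ[b; SUM(g)→f](S))) → 4

== RESULT ==
f | d
4 | 4
5 | 3
7 | 9
8 | 8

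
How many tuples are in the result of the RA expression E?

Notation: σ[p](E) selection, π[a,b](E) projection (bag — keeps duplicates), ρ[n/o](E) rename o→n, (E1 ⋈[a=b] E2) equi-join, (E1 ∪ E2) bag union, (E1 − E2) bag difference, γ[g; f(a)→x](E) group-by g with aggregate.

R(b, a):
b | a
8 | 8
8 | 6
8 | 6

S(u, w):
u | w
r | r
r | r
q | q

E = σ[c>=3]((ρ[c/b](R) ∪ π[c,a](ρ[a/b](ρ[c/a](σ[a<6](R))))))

Stepwise |·|:
  R → 3
  ρ[c/b](R) → 3
  R → 3
  σ[a<6](R) → 0
  ρ[c/a](σ[a<6](R)) → 0
  ρ[a/b](ρ[c/a](σ[a<6](R))) → 0
  π[c,a](ρ[a/b](ρ[c/a](σ[a<6](R)))) → 0
  (ρ[c/b](R) ∪ π[c,a](ρ[a/b](ρ[c/a](σ[a<6](R))))) → 3
  σ[c>=3]((ρ[c/b](R) ∪ π[c,a](ρ[a/b](ρ[c/a](σ[a<6](R)))))) → 3

|E| = 3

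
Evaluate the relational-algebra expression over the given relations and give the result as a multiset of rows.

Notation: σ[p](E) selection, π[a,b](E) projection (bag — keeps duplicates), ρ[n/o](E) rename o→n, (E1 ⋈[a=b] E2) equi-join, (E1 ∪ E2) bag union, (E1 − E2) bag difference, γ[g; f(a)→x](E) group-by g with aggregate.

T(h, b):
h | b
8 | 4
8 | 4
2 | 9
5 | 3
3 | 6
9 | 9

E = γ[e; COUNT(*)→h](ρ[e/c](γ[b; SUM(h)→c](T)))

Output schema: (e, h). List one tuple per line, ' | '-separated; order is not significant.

Subexpression sizes:
  T → 6
  γ[b; SUM(h)→c](T) → 4
  ρ[e/c](γ[b; SUM(h)→c](T)) → 4
  γ[e; COUNT(*)→h](ρ[e/c](γ[b; SUM(h)→c](T))) → 4

== RESULT ==
e | h
3 | 1
5 | 1
11 | 1
16 | 1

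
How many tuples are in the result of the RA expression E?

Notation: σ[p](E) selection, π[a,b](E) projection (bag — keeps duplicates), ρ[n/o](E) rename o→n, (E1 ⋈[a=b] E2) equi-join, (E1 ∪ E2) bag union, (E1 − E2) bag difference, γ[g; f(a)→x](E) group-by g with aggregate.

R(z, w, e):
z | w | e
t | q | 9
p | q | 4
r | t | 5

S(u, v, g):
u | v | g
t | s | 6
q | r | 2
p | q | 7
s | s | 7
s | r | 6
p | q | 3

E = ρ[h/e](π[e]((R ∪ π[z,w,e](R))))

Subexpression sizes:
  R → 3
  R → 3
  π[z,w,e](R) → 3
  (R ∪ π[z,w,e](R)) → 6
  π[e]((R ∪ π[z,w,e](R))) → 6
  ρ[h/e](π[e]((R ∪ π[z,w,e](R)))) → 6

|E| = 6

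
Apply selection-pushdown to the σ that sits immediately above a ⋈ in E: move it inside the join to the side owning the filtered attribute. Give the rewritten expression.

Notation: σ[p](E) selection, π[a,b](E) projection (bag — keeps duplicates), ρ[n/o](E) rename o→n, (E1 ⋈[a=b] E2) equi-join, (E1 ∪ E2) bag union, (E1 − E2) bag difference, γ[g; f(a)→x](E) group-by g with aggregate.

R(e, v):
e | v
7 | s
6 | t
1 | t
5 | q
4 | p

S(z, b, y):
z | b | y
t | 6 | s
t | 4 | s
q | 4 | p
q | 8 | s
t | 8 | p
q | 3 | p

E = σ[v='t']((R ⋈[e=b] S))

σ filters on v, owned by the left side.
E' = (σ[v='t'](R) ⋈[e=b] S)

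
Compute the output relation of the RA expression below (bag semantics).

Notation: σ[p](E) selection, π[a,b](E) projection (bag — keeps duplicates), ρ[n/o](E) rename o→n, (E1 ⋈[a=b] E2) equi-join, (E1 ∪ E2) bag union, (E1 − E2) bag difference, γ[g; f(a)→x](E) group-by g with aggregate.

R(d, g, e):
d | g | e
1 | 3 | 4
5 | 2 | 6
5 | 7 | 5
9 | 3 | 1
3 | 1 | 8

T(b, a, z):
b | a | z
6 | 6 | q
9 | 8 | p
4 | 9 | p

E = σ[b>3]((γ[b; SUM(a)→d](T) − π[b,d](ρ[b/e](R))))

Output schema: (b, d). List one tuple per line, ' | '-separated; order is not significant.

Subexpression sizes:
  T → 3
  γ[b; SUM(a)→d](T) → 3
  R → 5
  ρ[b/e](R) → 5
  π[b,d](ρ[b/e](R)) → 5
  (γ[b; SUM(a)→d](T) − π[b,d](ρ[b/e](R))) → 3
  σ[b>3]((γ[b; SUM(a)→d](T) − π[b,d](ρ[b/e](R)))) → 3

== RESULT ==
b | d
4 | 9
6 | 6
9 | 8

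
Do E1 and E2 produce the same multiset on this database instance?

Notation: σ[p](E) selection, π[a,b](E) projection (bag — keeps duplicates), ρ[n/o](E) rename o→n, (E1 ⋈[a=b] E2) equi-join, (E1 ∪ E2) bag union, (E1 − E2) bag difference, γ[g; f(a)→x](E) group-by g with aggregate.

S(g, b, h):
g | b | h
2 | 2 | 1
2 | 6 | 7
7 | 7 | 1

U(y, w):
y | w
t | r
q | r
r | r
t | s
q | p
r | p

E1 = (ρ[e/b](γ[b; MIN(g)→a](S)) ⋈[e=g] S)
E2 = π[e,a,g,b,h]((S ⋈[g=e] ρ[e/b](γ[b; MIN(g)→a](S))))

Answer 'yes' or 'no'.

E1 subexpression sizes:
  S → 3
  γ[b; MIN(g)→a](S) → 3
  ρ[e/b](γ[b; MIN(g)→a](S)) → 3
  S → 3
  (ρ[e/b](γ[b; MIN(g)→a](S)) ⋈[e=g] S) → 3
E2 subexpression sizes:
  S → 3
  S → 3
  γ[b; MIN(g)→a](S) → 3
  ρ[e/b](γ[b; MIN(g)→a](S)) → 3
  (S ⋈[g=e] ρ[e/b](γ[b; MIN(g)→a](S))) → 3
  π[e,a,g,b,h]((S ⋈[g=e] ρ[e/b](γ[b; MIN(g)→a](S)))) → 3

E1 and E2 produce the same multiset:
e | a | g | b | h
2 | 2 | 2 | 2 | 1
2 | 2 | 2 | 6 | 7
7 | 7 | 7 | 7 | 1

yes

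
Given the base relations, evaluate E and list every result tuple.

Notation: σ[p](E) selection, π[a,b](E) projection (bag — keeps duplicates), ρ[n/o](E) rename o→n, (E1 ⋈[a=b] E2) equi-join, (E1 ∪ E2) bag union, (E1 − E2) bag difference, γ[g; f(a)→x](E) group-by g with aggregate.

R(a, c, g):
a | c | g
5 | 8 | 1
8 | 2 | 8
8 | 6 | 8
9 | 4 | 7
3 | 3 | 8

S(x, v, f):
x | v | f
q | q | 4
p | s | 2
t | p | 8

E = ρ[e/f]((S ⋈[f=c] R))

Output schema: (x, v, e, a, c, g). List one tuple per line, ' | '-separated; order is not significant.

Per-node cardinality:
  S → 3
  R → 5
  (S ⋈[f=c] R) → 3
  ρ[e/f]((S ⋈[f=c] R)) → 3

== RESULT ==
x | v | e | a | c | g
p | s | 2 | 8 | 2 | 8
q | q | 4 | 9 | 4 | 7
t | p | 8 | 5 | 8 | 1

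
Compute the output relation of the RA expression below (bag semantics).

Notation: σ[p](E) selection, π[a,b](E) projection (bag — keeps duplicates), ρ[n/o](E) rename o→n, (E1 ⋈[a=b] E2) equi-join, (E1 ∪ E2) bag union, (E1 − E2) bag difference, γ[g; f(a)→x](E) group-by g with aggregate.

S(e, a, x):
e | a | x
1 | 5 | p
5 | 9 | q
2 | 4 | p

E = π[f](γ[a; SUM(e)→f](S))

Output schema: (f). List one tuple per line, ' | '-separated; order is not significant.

Row counts bottom-up:
  S → 3
  γ[a; SUM(e)→f](S) → 3
  π[f](γ[a; SUM(e)→f](S)) → 3

== RESULT ==
f
1
2
5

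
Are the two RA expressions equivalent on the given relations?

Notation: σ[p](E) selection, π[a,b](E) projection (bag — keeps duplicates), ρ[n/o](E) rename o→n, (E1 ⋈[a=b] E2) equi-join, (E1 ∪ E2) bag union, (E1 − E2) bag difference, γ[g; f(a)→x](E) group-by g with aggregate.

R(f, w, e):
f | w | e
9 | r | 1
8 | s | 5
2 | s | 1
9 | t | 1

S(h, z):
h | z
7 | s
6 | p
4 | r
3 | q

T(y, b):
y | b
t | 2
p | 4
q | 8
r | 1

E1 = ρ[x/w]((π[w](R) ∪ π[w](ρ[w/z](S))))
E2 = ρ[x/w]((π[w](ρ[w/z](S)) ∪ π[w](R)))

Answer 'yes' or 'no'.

E1 subexpression sizes:
  R → 4
  π[w](R) → 4
  S → 4
  ρ[w/z](S) → 4
  π[w](ρ[w/z](S)) → 4
  (π[w](R) ∪ π[w](ρ[w/z](S))) → 8
  ρ[x/w]((π[w](R) ∪ π[w](ρ[w/z](S)))) → 8
E2 subexpression sizes:
  S → 4
  ρ[w/z](S) → 4
  π[w](ρ[w/z](S)) → 4
  R → 4
  π[w](R) → 4
  (π[w](ρ[w/z](S)) ∪ π[w](R)) → 8
  ρ[x/w]((π[w](ρ[w/z](S)) ∪ π[w](R))) → 8

E1 and E2 produce the same multiset:
x
p
q
r
r
s
s
s
t

yes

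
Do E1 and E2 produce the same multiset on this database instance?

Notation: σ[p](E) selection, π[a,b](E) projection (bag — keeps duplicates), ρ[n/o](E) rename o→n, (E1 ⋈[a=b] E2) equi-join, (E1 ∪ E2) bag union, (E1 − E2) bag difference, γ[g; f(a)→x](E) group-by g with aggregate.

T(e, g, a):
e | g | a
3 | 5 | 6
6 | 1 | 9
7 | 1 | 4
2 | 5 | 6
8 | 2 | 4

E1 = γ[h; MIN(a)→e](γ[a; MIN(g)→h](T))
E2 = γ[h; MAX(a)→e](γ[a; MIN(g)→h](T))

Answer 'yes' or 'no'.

E1 stepwise |·|:
  T → 5
  γ[a; MIN(g)→h](T) → 3
  γ[h; MIN(a)→e](γ[a; MIN(g)→h](T)) → 2
E2 stepwise |·|:
  T → 5
  γ[a; MIN(g)→h](T) → 3
  γ[h; MAX(a)→e](γ[a; MIN(g)→h](T)) → 2

E1 result:
h | e
1 | 4
5 | 6
E2 result:
h | e
1 | 9
5 | 6
Witness: (1, 9) appears 0× in E1 but 1× in E2.

no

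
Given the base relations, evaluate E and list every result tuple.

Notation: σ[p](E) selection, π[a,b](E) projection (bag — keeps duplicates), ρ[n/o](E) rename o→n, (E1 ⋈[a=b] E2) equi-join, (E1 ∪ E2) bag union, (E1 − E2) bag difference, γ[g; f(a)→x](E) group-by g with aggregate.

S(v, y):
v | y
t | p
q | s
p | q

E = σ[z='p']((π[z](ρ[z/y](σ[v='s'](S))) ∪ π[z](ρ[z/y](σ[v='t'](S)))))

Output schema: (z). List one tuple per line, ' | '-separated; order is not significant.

Per-node cardinality:
  S → 3
  σ[v='s'](S) → 0
  ρ[z/y](σ[v='s'](S)) → 0
  π[z](ρ[z/y](σ[v='s'](S))) → 0
  S → 3
  σ[v='t'](S) → 1
  ρ[z/y](σ[v='t'](S)) → 1
  π[z](ρ[z/y](σ[v='t'](S))) → 1
  (π[z](ρ[z/y](σ[v='s'](S))) ∪ π[z](ρ[z/y](σ[v='t'](S)))) → 1
  σ[z='p']((π[z](ρ[z/y](σ[v='s'](S))) ∪ π[z](ρ[z/y](σ[v='t'](S))))) → 1

== RESULT ==
z
p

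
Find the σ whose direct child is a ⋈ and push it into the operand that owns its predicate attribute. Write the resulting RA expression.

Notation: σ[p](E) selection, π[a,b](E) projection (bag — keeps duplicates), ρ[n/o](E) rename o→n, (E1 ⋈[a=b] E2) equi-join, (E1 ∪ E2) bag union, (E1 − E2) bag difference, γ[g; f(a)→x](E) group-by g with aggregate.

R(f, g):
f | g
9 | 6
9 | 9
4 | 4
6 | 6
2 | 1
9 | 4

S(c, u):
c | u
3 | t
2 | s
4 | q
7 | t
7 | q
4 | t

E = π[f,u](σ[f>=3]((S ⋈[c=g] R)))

σ filters on f, owned by the right side.
E' = π[f,u]((S ⋈[c=g] σ[f>=3](R)))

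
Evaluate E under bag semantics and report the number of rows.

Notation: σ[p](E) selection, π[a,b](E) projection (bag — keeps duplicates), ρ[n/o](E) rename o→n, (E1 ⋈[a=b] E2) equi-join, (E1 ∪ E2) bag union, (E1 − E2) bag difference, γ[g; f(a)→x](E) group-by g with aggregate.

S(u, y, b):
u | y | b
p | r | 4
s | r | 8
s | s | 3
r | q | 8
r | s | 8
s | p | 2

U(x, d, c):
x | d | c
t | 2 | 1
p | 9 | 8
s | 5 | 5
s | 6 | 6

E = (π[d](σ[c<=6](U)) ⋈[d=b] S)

Subexpression sizes:
  U → 4
  σ[c<=6](U) → 3
  π[d](σ[c<=6](U)) → 3
  S → 6
  (π[d](σ[c<=6](U)) ⋈[d=b] S) → 1

|E| = 1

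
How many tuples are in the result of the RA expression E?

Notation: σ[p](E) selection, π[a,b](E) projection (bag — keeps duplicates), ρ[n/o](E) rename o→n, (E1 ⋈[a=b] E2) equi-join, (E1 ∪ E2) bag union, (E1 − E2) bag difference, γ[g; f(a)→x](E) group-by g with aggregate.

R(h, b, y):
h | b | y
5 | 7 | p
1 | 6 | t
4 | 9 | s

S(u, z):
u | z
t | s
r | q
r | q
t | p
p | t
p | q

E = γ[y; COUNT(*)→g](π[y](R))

Per-node cardinality:
  R → 3
  π[y](R) → 3
  γ[y; COUNT(*)→g](π[y](R)) → 3

|E| = 3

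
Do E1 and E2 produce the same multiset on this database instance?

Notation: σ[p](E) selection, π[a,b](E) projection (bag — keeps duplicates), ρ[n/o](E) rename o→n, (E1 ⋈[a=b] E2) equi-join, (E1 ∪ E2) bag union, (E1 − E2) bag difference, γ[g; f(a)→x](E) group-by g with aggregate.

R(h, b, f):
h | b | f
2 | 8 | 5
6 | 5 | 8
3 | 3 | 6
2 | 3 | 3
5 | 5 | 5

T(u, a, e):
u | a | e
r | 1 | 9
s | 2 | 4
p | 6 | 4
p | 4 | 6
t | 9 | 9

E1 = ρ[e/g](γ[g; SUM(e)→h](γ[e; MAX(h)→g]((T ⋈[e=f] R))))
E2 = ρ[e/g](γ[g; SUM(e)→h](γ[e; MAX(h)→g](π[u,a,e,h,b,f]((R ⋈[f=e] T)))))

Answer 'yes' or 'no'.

E1 stepwise |·|:
  T → 5
  R → 5
  (T ⋈[e=f] R) → 1
  γ[e; MAX(h)→g]((T ⋈[e=f] R)) → 1
  γ[g; SUM(e)→h](γ[e; MAX(h)→g]((T ⋈[e=f] R))) → 1
  ρ[e/g](γ[g; SUM(e)→h](γ[e; MAX(h)→g]((T ⋈[e=f] R)))) → 1
E2 stepwise |·|:
  R → 5
  T → 5
  (R ⋈[f=e] T) → 1
  π[u,a,e,h,b,f]((R ⋈[f=e] T)) → 1
  γ[e; MAX(h)→g](π[u,a,e,h,b,f]((R ⋈[f=e] T))) → 1
  γ[g; SUM(e)→h](γ[e; MAX(h)→g](π[u,a,e,h,b,f]((R ⋈[f=e] T)))) → 1
  ρ[e/g](γ[g; SUM(e)→h](γ[e; MAX(h)→g](π[u,a,e,h,b,f]((R ⋈[f=e] T))))) → 1

E1 and E2 produce the same multiset:
e | h
3 | 6

yes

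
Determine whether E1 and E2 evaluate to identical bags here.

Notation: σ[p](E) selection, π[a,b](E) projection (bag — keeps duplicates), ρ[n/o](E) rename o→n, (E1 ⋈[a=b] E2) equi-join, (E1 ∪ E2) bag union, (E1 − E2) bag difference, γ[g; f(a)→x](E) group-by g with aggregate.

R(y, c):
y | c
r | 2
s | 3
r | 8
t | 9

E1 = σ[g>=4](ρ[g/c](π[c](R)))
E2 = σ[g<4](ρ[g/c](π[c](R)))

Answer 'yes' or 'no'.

E1 row counts bottom-up:
  R → 4
  π[c](R) → 4
  ρ[g/c](π[c](R)) → 4
  σ[g>=4](ρ[g/c](π[c](R))) → 2
E2 row counts bottom-up:
  R → 4
  π[c](R) → 4
  ρ[g/c](π[c](R)) → 4
  σ[g<4](ρ[g/c](π[c](R))) → 2

E1 result:
g
8
9
E2 result:
g
2
3
Witness: (3,) appears 0× in E1 but 1× in E2.

no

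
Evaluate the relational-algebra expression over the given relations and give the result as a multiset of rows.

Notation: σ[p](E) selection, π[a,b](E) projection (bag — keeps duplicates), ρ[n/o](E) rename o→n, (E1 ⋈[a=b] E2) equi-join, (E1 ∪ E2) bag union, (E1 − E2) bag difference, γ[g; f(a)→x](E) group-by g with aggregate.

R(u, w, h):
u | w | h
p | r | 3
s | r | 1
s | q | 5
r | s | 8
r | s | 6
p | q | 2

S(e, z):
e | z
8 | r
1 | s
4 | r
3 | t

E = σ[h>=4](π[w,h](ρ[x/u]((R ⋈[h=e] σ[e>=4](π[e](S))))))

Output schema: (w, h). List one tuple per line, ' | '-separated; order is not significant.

Row counts bottom-up:
  R → 6
  S → 4
  π[e](S) → 4
  σ[e>=4](π[e](S)) → 2
  (R ⋈[h=e] σ[e>=4](π[e](S))) → 1
  ρ[x/u]((R ⋈[h=e] σ[e>=4](π[e](S)))) → 1
  π[w,h](ρ[x/u]((R ⋈[h=e] σ[e>=4](π[e](S))))) → 1
  σ[h>=4](π[w,h](ρ[x/u]((R ⋈[h=e] σ[e>=4](π[e](S)))))) → 1

== RESULT ==
w | h
s | 8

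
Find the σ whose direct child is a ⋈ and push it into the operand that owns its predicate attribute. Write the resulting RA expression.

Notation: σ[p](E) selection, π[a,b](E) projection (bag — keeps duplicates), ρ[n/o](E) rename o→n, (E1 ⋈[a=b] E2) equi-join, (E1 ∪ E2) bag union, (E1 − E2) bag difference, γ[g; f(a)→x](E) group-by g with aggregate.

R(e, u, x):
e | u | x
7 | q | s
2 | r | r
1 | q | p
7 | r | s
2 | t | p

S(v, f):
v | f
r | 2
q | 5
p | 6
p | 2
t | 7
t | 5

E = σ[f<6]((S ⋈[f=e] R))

σ filters on f, owned by the left side.
E' = (σ[f<6](S) ⋈[f=e] R)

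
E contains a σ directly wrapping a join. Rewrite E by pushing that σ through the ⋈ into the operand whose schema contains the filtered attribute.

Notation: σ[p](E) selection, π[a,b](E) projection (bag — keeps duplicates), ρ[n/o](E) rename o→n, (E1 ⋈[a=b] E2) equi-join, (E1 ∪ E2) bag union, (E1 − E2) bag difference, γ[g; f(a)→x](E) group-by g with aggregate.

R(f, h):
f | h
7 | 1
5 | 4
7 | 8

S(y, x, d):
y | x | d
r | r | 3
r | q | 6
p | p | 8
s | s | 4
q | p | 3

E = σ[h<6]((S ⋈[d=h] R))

σ filters on h, owned by the right side.
E' = (S ⋈[d=h] σ[h<6](R))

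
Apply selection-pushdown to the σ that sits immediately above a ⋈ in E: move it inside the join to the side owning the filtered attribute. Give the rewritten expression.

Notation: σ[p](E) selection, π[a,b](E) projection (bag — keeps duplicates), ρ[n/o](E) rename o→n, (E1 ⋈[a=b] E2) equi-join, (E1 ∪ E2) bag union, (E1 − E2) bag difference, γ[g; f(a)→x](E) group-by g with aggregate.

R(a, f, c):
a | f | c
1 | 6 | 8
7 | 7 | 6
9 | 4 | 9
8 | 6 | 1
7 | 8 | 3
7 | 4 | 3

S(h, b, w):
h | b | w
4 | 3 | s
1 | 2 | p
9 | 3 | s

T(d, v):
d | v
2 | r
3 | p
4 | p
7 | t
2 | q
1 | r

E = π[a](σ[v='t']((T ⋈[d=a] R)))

σ filters on v, owned by the left side.
E' = π[a]((σ[v='t'](T) ⋈[d=a] R))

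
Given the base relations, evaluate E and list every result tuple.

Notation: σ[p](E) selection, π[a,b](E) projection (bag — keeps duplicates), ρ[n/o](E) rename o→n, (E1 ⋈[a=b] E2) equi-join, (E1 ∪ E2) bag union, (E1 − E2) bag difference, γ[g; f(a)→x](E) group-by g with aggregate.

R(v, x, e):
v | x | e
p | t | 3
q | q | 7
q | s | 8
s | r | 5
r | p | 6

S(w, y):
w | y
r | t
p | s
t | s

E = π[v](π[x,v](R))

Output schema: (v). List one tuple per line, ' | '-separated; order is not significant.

Per-node cardinality:
  R → 5
  π[x,v](R) → 5
  π[v](π[x,v](R)) → 5

== RESULT ==
v
p
q
q
r
s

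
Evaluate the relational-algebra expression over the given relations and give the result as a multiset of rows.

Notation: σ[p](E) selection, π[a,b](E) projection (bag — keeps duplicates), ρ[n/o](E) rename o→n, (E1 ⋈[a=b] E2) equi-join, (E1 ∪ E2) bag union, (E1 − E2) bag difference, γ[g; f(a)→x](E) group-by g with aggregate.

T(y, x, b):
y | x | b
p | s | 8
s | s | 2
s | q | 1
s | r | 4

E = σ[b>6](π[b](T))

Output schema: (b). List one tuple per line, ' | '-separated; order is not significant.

Stepwise |·|:
  T → 4
  π[b](T) → 4
  σ[b>6](π[b](T)) → 1

== RESULT ==
b
8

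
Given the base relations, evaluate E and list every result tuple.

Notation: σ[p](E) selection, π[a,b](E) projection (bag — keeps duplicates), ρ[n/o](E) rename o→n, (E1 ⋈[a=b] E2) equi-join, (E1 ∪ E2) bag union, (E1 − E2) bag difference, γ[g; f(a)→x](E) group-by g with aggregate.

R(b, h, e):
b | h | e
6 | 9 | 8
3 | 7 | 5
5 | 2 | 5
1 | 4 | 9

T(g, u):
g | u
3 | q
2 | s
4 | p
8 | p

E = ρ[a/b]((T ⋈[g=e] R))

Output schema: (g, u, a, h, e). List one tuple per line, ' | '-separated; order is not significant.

Row counts bottom-up:
  T → 4
  R → 4
  (T ⋈[g=e] R) → 1
  ρ[a/b]((T ⋈[g=e] R)) → 1

== RESULT ==
g | u | a | h | e
8 | p | 6 | 9 | 8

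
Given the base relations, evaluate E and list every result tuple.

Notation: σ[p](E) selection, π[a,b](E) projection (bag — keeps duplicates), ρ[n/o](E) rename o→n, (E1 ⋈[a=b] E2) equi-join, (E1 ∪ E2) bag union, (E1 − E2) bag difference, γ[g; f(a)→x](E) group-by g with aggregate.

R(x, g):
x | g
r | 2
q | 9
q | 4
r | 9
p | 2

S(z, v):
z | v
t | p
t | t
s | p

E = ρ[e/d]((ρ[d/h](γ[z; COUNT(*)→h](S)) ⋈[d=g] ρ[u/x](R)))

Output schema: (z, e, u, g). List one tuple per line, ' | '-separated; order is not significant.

Stepwise |·|:
  S → 3
  γ[z; COUNT(*)→h](S) → 2
  ρ[d/h](γ[z; COUNT(*)→h](S)) → 2
  R → 5
  ρ[u/x](R) → 5
  (ρ[d/h](γ[z; COUNT(*)→h](S)) ⋈[d=g] ρ[u/x](R)) → 2
  ρ[e/d]((ρ[d/h](γ[z; COUNT(*)→h](S)) ⋈[d=g] ρ[u/x](R))) → 2

== RESULT ==
z | e | u | g
t | 2 | p | 2
t | 2 | r | 2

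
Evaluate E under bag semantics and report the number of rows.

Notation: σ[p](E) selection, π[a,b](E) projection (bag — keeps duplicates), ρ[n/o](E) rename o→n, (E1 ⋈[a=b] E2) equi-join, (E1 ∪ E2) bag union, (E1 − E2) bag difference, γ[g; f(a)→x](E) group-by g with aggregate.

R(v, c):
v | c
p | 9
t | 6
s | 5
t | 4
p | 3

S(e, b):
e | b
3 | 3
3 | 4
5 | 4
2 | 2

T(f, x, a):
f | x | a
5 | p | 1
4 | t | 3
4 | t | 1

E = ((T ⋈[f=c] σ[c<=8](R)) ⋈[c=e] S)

Per-node cardinality:
  T → 3
  R → 5
  σ[c<=8](R) → 4
  (T ⋈[f=c] σ[c<=8](R)) → 3
  S → 4
  ((T ⋈[f=c] σ[c<=8](R)) ⋈[c=e] S) → 1

|E| = 1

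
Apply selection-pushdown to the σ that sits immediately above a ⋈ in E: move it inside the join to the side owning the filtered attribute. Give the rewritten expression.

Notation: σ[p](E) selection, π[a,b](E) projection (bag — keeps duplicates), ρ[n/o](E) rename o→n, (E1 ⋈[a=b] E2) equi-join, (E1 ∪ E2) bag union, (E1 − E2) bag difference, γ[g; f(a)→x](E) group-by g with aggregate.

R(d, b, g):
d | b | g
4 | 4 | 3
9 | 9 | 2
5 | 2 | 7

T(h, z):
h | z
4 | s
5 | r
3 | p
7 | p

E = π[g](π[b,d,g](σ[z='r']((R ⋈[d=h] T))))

σ filters on z, owned by the right side.
E' = π[g](π[b,d,g]((R ⋈[d=h] σ[z='r'](T))))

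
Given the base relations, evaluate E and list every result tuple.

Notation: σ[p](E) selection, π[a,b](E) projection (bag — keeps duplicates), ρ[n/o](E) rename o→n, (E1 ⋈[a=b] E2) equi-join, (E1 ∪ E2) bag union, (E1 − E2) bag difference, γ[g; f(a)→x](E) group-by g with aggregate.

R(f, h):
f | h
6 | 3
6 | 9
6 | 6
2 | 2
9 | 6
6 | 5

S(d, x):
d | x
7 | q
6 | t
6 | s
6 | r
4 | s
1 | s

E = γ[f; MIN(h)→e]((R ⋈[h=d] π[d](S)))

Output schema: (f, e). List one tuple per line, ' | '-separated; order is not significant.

Subexpression sizes:
  R → 6
  S → 6
  π[d](S) → 6
  (R ⋈[h=d] π[d](S)) → 6
  γ[f; MIN(h)→e]((R ⋈[h=d] π[d](S))) → 2

== RESULT ==
f | e
6 | 6
9 | 6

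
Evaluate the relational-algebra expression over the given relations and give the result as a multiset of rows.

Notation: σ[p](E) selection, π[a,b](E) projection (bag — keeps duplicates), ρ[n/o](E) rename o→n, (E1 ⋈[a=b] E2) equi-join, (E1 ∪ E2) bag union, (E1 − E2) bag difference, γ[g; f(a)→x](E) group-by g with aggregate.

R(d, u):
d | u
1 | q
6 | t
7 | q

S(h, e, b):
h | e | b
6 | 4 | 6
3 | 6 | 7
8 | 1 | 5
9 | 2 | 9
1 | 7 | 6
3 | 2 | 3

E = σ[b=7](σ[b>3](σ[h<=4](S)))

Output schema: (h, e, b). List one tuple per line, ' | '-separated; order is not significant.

Row counts bottom-up:
  S → 6
  σ[h<=4](S) → 3
  σ[b>3](σ[h<=4](S)) → 2
  σ[b=7](σ[b>3](σ[h<=4](S))) → 1

== RESULT ==
h | e | b
3 | 6 | 7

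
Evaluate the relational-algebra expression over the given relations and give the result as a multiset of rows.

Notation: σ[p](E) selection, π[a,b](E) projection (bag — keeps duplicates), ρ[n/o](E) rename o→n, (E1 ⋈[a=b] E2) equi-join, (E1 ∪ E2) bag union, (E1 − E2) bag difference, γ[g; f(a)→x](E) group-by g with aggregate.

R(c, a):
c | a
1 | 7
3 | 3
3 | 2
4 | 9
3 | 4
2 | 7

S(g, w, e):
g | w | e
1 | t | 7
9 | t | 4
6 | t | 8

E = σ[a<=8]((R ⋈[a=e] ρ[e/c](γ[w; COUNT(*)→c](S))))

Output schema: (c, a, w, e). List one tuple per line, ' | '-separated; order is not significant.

Stepwise |·|:
  R → 6
  S → 3
  γ[w; COUNT(*)→c](S) → 1
  ρ[e/c](γ[w; COUNT(*)→c](S)) → 1
  (R ⋈[a=e] ρ[e/c](γ[w; COUNT(*)→c](S))) → 1
  σ[a<=8]((R ⋈[a=e] ρ[e/c](γ[w; COUNT(*)→c](S)))) → 1

== RESULT ==
c | a | w | e
3 | 3 | t | 3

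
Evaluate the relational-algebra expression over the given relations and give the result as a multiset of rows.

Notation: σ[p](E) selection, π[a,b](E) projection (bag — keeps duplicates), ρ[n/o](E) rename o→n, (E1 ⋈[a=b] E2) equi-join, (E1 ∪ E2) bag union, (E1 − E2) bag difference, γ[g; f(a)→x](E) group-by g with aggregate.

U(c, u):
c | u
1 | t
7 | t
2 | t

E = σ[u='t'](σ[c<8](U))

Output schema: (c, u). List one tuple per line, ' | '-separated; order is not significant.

Stepwise |·|:
  U → 3
  σ[c<8](U) → 3
  σ[u='t'](σ[c<8](U)) → 3

== RESULT ==
c | u
1 | t
2 | t
7 | t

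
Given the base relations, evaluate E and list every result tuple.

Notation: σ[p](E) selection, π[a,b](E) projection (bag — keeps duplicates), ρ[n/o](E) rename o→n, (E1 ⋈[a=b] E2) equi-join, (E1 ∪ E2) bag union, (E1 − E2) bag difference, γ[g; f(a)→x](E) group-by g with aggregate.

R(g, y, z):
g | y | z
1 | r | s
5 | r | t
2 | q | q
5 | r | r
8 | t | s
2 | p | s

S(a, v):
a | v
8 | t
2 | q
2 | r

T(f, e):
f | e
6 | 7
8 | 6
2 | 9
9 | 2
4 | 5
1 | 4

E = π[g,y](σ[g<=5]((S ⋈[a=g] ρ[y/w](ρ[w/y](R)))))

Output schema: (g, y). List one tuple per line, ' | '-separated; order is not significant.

Row counts bottom-up:
  S → 3
  R → 6
  ρ[w/y](R) → 6
  ρ[y/w](ρ[w/y](R)) → 6
  (S ⋈[a=g] ρ[y/w](ρ[w/y](R))) → 5
  σ[g<=5]((S ⋈[a=g] ρ[y/w](ρ[w/y](R)))) → 4
  π[g,y](σ[g<=5]((S ⋈[a=g] ρ[y/w](ρ[w/y](R))))) → 4

== RESULT ==
g | y
2 | p
2 | p
2 | q
2 | q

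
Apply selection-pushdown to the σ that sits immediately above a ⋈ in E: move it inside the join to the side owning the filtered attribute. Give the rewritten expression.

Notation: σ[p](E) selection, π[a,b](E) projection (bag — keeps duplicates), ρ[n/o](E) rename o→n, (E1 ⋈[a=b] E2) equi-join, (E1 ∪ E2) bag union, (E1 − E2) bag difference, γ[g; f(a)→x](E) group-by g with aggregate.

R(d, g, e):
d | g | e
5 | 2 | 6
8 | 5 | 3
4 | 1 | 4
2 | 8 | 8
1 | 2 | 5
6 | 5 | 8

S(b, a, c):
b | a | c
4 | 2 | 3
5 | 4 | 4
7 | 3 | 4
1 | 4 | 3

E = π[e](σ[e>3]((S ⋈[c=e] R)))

σ filters on e, owned by the right side.
E' = π[e]((S ⋈[c=e] σ[e>3](R)))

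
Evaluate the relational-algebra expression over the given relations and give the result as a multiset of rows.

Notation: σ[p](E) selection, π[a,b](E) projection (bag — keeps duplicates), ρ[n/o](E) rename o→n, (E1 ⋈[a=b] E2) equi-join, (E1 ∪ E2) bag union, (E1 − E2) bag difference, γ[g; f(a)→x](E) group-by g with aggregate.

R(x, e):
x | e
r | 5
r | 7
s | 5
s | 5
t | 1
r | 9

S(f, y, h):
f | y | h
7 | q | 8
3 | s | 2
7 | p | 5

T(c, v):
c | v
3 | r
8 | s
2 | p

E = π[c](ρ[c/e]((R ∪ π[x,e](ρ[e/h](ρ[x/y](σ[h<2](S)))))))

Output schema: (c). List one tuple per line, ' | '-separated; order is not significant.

Per-node cardinality:
  R → 6
  S → 3
  σ[h<2](S) → 0
  ρ[x/y](σ[h<2](S)) → 0
  ρ[e/h](ρ[x/y](σ[h<2](S))) → 0
  π[x,e](ρ[e/h](ρ[x/y](σ[h<2](S)))) → 0
  (R ∪ π[x,e](ρ[e/h](ρ[x/y](σ[h<2](S))))) → 6
  ρ[c/e]((R ∪ π[x,e](ρ[e/h](ρ[x/y](σ[h<2](S)))))) → 6
  π[c](ρ[c/e]((R ∪ π[x,e](ρ[e/h](ρ[x/y](σ[h<2](S))))))) → 6

== RESULT ==
c
1
5
5
5
7
9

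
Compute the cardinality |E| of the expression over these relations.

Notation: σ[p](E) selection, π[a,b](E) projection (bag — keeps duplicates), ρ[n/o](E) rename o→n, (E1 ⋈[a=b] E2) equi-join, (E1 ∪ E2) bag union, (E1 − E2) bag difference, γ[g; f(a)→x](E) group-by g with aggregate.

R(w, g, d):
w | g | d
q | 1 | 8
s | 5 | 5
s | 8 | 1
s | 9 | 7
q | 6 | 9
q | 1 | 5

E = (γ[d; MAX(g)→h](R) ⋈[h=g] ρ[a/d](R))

Per-node cardinality:
  R → 6
  γ[d; MAX(g)→h](R) → 5
  R → 6
  ρ[a/d](R) → 6
  (γ[d; MAX(g)→h](R) ⋈[h=g] ρ[a/d](R)) → 6

|E| = 6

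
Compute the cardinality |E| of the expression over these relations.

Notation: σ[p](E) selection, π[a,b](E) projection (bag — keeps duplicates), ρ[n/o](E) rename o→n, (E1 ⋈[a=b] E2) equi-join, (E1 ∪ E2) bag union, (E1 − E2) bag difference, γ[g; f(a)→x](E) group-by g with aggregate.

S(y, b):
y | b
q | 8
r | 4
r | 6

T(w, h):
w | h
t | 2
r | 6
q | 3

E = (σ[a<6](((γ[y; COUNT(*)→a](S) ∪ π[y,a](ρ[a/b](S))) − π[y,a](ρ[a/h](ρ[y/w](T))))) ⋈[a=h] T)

Row counts bottom-up:
  S → 3
  γ[y; COUNT(*)→a](S) → 2
  S → 3
  ρ[a/b](S) → 3
  π[y,a](ρ[a/b](S)) → 3
  (γ[y; COUNT(*)→a](S) ∪ π[y,a](ρ[a/b](S))) → 5
  T → 3
  ρ[y/w](T) → 3
  ρ[a/h](ρ[y/w](T)) → 3
  π[y,a](ρ[a/h](ρ[y/w](T))) → 3
  ((γ[y; COUNT(*)→a](S) ∪ π[y,a](ρ[a/b](S))) − π[y,a](ρ[a/h](ρ[y/w](T)))) → 4
  σ[a<6](((γ[y; COUNT(*)→a](S) ∪ π[y,a](ρ[a/b](S))) − π[y,a](ρ[a/h](ρ[y/w](T))))) → 3
  T → 3
  (σ[a<6](((γ[y; COUNT(*)→a](S) ∪ π[y,a](ρ[a/b](S))) − π[y,a](ρ[a/h](ρ[y/w](T))))) ⋈[a=h] T) → 1

|E| = 1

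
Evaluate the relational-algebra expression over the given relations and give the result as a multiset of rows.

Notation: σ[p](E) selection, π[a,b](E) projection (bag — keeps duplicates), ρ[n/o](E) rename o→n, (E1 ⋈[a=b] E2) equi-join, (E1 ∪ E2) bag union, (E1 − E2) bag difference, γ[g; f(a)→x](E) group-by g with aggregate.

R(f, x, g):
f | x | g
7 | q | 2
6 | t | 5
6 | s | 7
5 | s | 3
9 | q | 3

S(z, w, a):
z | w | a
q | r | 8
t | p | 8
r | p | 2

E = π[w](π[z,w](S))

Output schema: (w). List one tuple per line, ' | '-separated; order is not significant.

Subexpression sizes:
  S → 3
  π[z,w](S) → 3
  π[w](π[z,w](S)) → 3

== RESULT ==
w
p
p
r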